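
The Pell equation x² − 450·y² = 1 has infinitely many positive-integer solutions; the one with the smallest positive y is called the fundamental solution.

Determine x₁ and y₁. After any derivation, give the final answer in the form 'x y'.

19601 924

√450 → a₀=21, period (4,1,2,4,2,1,4,42); ℓ=8 even so k=7
step 0: (21, 1)  from 21·(1,0) + (0,1)
step 1: (85, 4)  from 4·(21,1) + (1,0)
…
step 3: (297, 14)  from 2·(106,5) + (85,4)
…
step 5: (2885, 136)  from 2·(1294,61) + (297,14)
step 6: (4179, 197)  from 1·(2885,136) + (1294,61)
step 7: (19601, 924)  from 4·(4179,197) + (2885,136)
fundamental: x₁=19601, y₁=924  (since 384199201 − 450·853776 = 1)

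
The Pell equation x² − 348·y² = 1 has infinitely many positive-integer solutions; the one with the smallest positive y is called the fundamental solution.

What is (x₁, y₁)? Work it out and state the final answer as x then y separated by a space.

1567 84

√348 = [18; 1,1,1,8,1,1,1,36, …], period ℓ=8 (even) → k=7
k=0  a_k=18  p_k/q_k = 18/1
k=1  a_k=1  p_k/q_k = 19/1
k=2  a_k=1  p_k/q_k = 37/2
…
k=4  a_k=8  p_k/q_k = 485/26
k=5  a_k=1  p_k/q_k = 541/29
k=6  a_k=1  p_k/q_k = 1026/55
k=7  a_k=1  p_k/q_k = 1567/84
→ (1567, 84).  Check: 1567²=2455489, 348·84²=2455488, difference 1.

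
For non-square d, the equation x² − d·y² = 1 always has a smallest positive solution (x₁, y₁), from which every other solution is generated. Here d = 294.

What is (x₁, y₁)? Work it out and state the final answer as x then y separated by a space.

4801 280

√294 = [17; 6,1,4,1,6,34, …], period ℓ=6 (even) → k=5
a_0=17:  p_0=17·1+0=17,  q_0=17·0+1=1
…
a_4=1:  p_4=1·583+120=703,  q_4=1·34+7=41
a_5=6:  p_5=6·703+583=4801,  q_5=6·41+34=280
fundamental: x₁=4801, y₁=280  (since 23049601 − 294·78400 = 1)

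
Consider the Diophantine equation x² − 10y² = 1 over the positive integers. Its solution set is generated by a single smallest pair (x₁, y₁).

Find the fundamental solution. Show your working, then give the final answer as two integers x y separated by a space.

√10 = [3; 6, …], period ℓ=1 (odd) → k=1
a_0=3:  p_0=3·1+0=3,  q_0=3·0+1=1
a_1=6:  p_1=6·3+1=19,  q_1=6·1+0=6
(x₁, y₁) = (19, 6);  19² − 10·6² = 1 ✓

19 6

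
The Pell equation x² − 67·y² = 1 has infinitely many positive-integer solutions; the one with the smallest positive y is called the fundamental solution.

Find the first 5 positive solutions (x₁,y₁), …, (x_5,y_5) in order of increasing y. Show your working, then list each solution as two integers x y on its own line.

48842 5967
4771081927 582880428
466058366908226 56938091722785
45526445508292066657 5561940551265649512
4447205302565943872414162 543312600752895615207423

√67 → a₀=8, period (5,2,1,1,7,1,1,2,5,16); ℓ=10 even so k=9
step 0: (8, 1)  from 8·(1,0) + (0,1)
…
step 3: (131, 16)  from 1·(90,11) + (41,5)
step 4: (221, 27)  from 1·(131,16) + (90,11)
…
step 6: (1899, 232)  from 1·(1678,205) + (221,27)
…
step 8: (9053, 1106)  from 2·(3577,437) + (1899,232)
step 9: (48842, 5967)  from 5·(9053,1106) + (3577,437)
→ (48842, 5967).  Check: 48842²=2385540964, 67·5967²=2385540963, difference 1.
n=2: (48842,5967)∘(48842,5967) = (48842·48842+67·5967·5967, 48842·5967+5967·48842) = (4771081927,582880428)
n=3: (4771081927,582880428)∘(48842,5967) = (48842·4771081927+67·5967·582880428, 48842·582880428+5967·4771081927) = (466058366908226,56938091722785)
n=4: (466058366908226,56938091722785)∘(48842,5967) = (48842·466058366908226+67·5967·56938091722785, 48842·56938091722785+5967·466058366908226) = (45526445508292066657,5561940551265649512)
n=5: (45526445508292066657,5561940551265649512)∘(48842,5967) = (48842·45526445508292066657+67·5967·5561940551265649512, 48842·5561940551265649512+5967·45526445508292066657) = (4447205302565943872414162,543312600752895615207423)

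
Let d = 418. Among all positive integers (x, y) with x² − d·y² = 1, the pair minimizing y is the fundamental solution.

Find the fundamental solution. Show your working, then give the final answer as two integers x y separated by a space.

√418 = [20; 2,4,20,4,2,40, …], period ℓ=6 (even) → k=5
k=0  a_k=20  p_k/q_k = 20/1
…
k=4  a_k=4  p_k/q_k = 15068/737
k=5  a_k=2  p_k/q_k = 33857/1656
→ (33857, 1656).  Check: 33857²=1146296449, 418·1656²=1146296448, difference 1.

33857 1656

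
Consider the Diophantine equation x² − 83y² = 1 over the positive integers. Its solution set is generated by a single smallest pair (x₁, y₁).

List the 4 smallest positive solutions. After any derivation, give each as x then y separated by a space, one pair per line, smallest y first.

82 9
13447 1476
2205226 242055
361643617 39695544

√83 = [9; 9,18, …], period ℓ=2 (even) → k=1
i=0: a=9 ⇒ p=9, q=1
i=1: a=9 ⇒ p=82, q=9
(x₁, y₁) = (82, 9);  82² − 83·9² = 1 ✓
(82+9√83)^2 = 13447 + 1476√83
(82+9√83)^3 = 2205226 + 242055√83
(82+9√83)^4 = 361643617 + 39695544√83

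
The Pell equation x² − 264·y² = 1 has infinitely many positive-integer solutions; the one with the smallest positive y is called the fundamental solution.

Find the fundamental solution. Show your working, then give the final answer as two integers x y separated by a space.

√264 → a₀=16, period (4,32); ℓ=2 even so k=1
k=0  a_k=16  p_k/q_k = 16/1
k=1  a_k=4  p_k/q_k = 65/4
(x₁, y₁) = (65, 4);  65² − 264·4² = 1 ✓

65 4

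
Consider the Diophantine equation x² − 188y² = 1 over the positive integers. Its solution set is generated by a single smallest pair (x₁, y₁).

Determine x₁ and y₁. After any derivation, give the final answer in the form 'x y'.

√188 = [13; 1,2,2,6,2,2,1,26, …], period ℓ=8 (even) → k=7
k=0  a_k=13  p_k/q_k = 13/1
k=1  a_k=1  p_k/q_k = 14/1
…
k=3  a_k=2  p_k/q_k = 96/7
k=4  a_k=6  p_k/q_k = 617/45
…
k=6  a_k=2  p_k/q_k = 3277/239
k=7  a_k=1  p_k/q_k = 4607/336
fundamental: x₁=4607, y₁=336  (since 21224449 − 188·112896 = 1)

4607 336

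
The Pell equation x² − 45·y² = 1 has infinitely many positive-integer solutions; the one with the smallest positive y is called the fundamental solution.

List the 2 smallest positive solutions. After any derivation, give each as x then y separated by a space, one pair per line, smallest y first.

161 24
51841 7728

d=45: √d = [6; 1,2,2,2,1,12] (ℓ=6, even), read p_5/q_5
a_0=6:  p_0=6·1+0=6,  q_0=6·0+1=1
…
a_4=2:  p_4=2·47+20=114,  q_4=2·7+3=17
a_5=1:  p_5=1·114+47=161,  q_5=1·17+7=24
fundamental: x₁=161, y₁=24  (since 25921 − 45·576 = 1)
(161+24√45)^2 = 51841 + 7728√45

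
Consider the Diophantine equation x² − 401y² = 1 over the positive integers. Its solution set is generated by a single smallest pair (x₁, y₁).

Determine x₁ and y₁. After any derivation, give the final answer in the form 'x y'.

√401 = [20; 40, …], period ℓ=1 (odd) → k=1
k=0  a_k=20  p_k/q_k = 20/1
k=1  a_k=40  p_k/q_k = 801/40
→ (801, 40).  Check: 801²=641601, 401·40²=641600, difference 1.

801 40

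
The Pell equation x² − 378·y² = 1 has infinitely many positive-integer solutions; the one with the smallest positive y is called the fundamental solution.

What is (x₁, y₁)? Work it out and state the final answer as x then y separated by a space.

8749 450

d=378: √d = [19; 2,3,1,4,1,3,2,38] (ℓ=8, even), read p_7/q_7
k=0  a_k=19  p_k/q_k = 19/1
…
k=6  a_k=3  p_k/q_k = 3869/199
k=7  a_k=2  p_k/q_k = 8749/450
→ (8749, 450).  Check: 8749²=76545001, 378·450²=76545000, difference 1.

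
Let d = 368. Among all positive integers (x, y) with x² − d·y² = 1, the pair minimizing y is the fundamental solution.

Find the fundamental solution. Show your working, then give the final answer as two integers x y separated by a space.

√368 = [19; 5,2,5,38, …], period ℓ=4 (even) → k=3
a_0=19:  p_0=19·1+0=19,  q_0=19·0+1=1
…
a_2=2:  p_2=2·96+19=211,  q_2=2·5+1=11
a_3=5:  p_3=5·211+96=1151,  q_3=5·11+5=60
(x₁, y₁) = (1151, 60);  1151² − 368·60² = 1 ✓

1151 60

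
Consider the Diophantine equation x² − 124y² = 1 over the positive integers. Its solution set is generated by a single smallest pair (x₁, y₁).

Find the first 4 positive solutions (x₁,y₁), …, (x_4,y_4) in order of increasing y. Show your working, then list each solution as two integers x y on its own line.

d=124: √d = [11; 7,2,1,1,1,…,2,7,22] (ℓ=16, even), read p_15/q_15
i=0: a=11 ⇒ p=11, q=1
i=1: a=7 ⇒ p=78, q=7
i=2: a=2 ⇒ p=167, q=15
…
i=4: a=1 ⇒ p=412, q=37
i=5: a=1 ⇒ p=657, q=59
i=6: a=3 ⇒ p=2383, q=214
i=7: a=1 ⇒ p=3040, q=273
…
i=9: a=1 ⇒ p=17583, q=1579
i=10: a=3 ⇒ p=67292, q=6043
…
i=13: a=1 ⇒ p=237042, q=21287
i=14: a=2 ⇒ p=626251, q=56239
i=15: a=7 ⇒ p=4620799, q=414960
fundamental: x₁=4620799, y₁=414960  (since 21351783398401 − 124·172191801600 = 1)
(x_2, y_2) = (4620799·4620799 + 124·414960·414960, 4620799·414960 + 414960·4620799) = (42703566796801, 3834893506080)
(x_3, y_3) = (4620799·42703566796801 + 124·414960·3834893506080, 4620799·3834893506080 + 414960·42703566796801) = (394649197502177907199, 35440544156001500880)
(x_4, y_4) = (4620799·394649197502177907199 + 124·414960·35440544156001500880, 4620799·35440544156001500880 + 414960·394649197502177907199) = (3647189234337689639247667201, 327527261991011323636100160)

4620799 414960
42703566796801 3834893506080
394649197502177907199 35440544156001500880
3647189234337689639247667201 327527261991011323636100160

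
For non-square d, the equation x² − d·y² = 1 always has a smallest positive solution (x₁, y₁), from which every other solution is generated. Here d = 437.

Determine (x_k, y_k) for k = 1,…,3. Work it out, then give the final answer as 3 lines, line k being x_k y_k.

4599 220
42301601 2023560
389090121399 18612704660

√437 → a₀=20, period (1,9,2,9,1,40); ℓ=6 even so k=5
i=0: a=20 ⇒ p=20, q=1
…
i=2: a=9 ⇒ p=209, q=10
i=3: a=2 ⇒ p=439, q=21
i=4: a=9 ⇒ p=4160, q=199
i=5: a=1 ⇒ p=4599, q=220
fundamental: x₁=4599, y₁=220  (since 21150801 − 437·48400 = 1)
(4599+220√437)^2 = 42301601 + 2023560√437
(4599+220√437)^3 = 389090121399 + 18612704660√437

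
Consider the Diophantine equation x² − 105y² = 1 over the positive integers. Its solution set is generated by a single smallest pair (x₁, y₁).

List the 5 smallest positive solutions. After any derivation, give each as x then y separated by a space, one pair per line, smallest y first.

41 4
3361 328
275561 26892
22592641 2204816
1852321001 180768020

[10; 4,20] for √105; ℓ=2 ⇒ convergent index 1
k=0  a_k=10  p_k/q_k = 10/1
k=1  a_k=4  p_k/q_k = 41/4
→ (41, 4).  Check: 41²=1681, 105·4²=1680, difference 1.
(41+4√105)^2 = 3361 + 328√105
(41+4√105)^3 = 275561 + 26892√105
(41+4√105)^4 = 22592641 + 2204816√105
(41+4√105)^5 = 1852321001 + 180768020√105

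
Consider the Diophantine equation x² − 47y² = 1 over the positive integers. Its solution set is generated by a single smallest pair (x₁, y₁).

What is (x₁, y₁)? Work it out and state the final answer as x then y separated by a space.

48 7

d=47: √d = [6; 1,5,1,12] (ℓ=4, even), read p_3/q_3
a_0=6:  p_0=6·1+0=6,  q_0=6·0+1=1
…
a_2=5:  p_2=5·7+6=41,  q_2=5·1+1=6
a_3=1:  p_3=1·41+7=48,  q_3=1·6+1=7
(x₁, y₁) = (48, 7);  48² − 47·7² = 1 ✓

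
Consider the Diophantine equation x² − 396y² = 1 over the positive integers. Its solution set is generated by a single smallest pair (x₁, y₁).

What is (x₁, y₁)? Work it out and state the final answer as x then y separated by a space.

d=396: √d = [19; 1,8,1,38] (ℓ=4, even), read p_3/q_3
step 0: (19, 1)  from 19·(1,0) + (0,1)
step 1: (20, 1)  from 1·(19,1) + (1,0)
step 2: (179, 9)  from 8·(20,1) + (19,1)
step 3: (199, 10)  from 1·(179,9) + (20,1)
(x₁, y₁) = (199, 10);  199² − 396·10² = 1 ✓

199 10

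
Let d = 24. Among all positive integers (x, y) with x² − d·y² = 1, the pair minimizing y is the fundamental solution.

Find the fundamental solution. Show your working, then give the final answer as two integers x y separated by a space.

[4; 1,8] for √24; ℓ=2 ⇒ convergent index 1
k=0  a_k=4  p_k/q_k = 4/1
k=1  a_k=1  p_k/q_k = 5/1
→ (5, 1).  Check: 5²=25, 24·1²=24, difference 1.

5 1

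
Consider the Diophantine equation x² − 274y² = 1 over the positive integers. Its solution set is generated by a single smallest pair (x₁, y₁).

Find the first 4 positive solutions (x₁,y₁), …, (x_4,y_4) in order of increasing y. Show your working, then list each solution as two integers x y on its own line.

√274 = [16; 1,1,4,4,1,1,32, …], period ℓ=7 (odd) → k=13
step 0: (16, 1)  from 16·(1,0) + (0,1)
…
step 5: (778, 47)  from 1·(629,38) + (149,9)
step 6: (1407, 85)  from 1·(778,47) + (629,38)
…
step 12: (2189276, 132259)  from 1·(1770023,106931) + (419253,25328)
step 13: (3959299, 239190)  from 1·(2189276,132259) + (1770023,106931)
fundamental: x₁=3959299, y₁=239190  (since 15676048571401 − 274·57211856100 = 1)
n=2: (3959299,239190)∘(3959299,239190) = (3959299·3959299+274·239190·239190, 3959299·239190+239190·3959299) = (31352097142801,1894049455620)
n=3: (31352097142801,1894049455620)∘(3959299,239190) = (3959299·31352097142801+274·239190·1894049455620, 3959299·1894049455620+239190·31352097142801) = (248264653730785753699,14998216231173381570)
n=4: (248264653730785753699,14998216231173381570)∘(3959299,239190) = (3959299·248264653730785753699+274·239190·14998216231173381570, 3959299·14998216231173381570+239190·248264653730785753699) = (1965907990503261255572251201,118764845051735182903983240)

3959299 239190
31352097142801 1894049455620
248264653730785753699 14998216231173381570
1965907990503261255572251201 118764845051735182903983240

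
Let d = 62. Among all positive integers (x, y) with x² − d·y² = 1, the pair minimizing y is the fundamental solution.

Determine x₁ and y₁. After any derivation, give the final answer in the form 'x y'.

63 8

√62 → a₀=7, period (1,6,1,14); ℓ=4 even so k=3
i=0: a=7 ⇒ p=7, q=1
i=1: a=1 ⇒ p=8, q=1
i=2: a=6 ⇒ p=55, q=7
i=3: a=1 ⇒ p=63, q=8
→ (63, 8).  Check: 63²=3969, 62·8²=3968, difference 1.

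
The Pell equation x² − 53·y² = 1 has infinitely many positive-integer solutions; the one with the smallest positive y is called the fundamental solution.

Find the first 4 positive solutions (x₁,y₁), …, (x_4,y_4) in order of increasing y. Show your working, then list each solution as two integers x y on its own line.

66249 9100
8777860001 1205731800
1163048894346249 159757052027300
154101652394311440001 21167489878307463600

√53 = [7; 3,1,1,3,14, …], period ℓ=5 (odd) → k=9
i=0: a=7 ⇒ p=7, q=1
i=1: a=3 ⇒ p=22, q=3
i=2: a=1 ⇒ p=29, q=4
i=3: a=1 ⇒ p=51, q=7
i=4: a=3 ⇒ p=182, q=25
i=5: a=14 ⇒ p=2599, q=357
i=6: a=3 ⇒ p=7979, q=1096
i=7: a=1 ⇒ p=10578, q=1453
i=8: a=1 ⇒ p=18557, q=2549
i=9: a=3 ⇒ p=66249, q=9100
→ (66249, 9100).  Check: 66249²=4388930001, 53·9100²=4388930000, difference 1.
(x_2, y_2) = (66249·66249 + 53·9100·9100, 66249·9100 + 9100·66249) = (8777860001, 1205731800)
(x_3, y_3) = (66249·8777860001 + 53·9100·1205731800, 66249·1205731800 + 9100·8777860001) = (1163048894346249, 159757052027300)
(x_4, y_4) = (66249·1163048894346249 + 53·9100·159757052027300, 66249·159757052027300 + 9100·1163048894346249) = (154101652394311440001, 21167489878307463600)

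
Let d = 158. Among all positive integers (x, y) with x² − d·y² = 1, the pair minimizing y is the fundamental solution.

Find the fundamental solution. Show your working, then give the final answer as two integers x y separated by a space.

√158 → a₀=12, period (1,1,3,12,3,1,1,24); ℓ=8 even so k=7
a_0=12:  p_0=12·1+0=12,  q_0=12·0+1=1
…
a_5=3:  p_5=3·1081+88=3331,  q_5=3·86+7=265
a_6=1:  p_6=1·3331+1081=4412,  q_6=1·265+86=351
a_7=1:  p_7=1·4412+3331=7743,  q_7=1·351+265=616
fundamental: x₁=7743, y₁=616  (since 59954049 − 158·379456 = 1)

7743 616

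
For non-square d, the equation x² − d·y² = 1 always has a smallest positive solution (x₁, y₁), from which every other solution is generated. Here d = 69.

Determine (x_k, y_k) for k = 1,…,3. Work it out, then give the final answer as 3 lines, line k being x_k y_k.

√69 = [8; 3,3,1,4,1,3,3,16, …], period ℓ=8 (even) → k=7
step 0: (8, 1)  from 8·(1,0) + (0,1)
step 1: (25, 3)  from 3·(8,1) + (1,0)
…
step 3: (108, 13)  from 1·(83,10) + (25,3)
step 4: (515, 62)  from 4·(108,13) + (83,10)
step 5: (623, 75)  from 1·(515,62) + (108,13)
step 6: (2384, 287)  from 3·(623,75) + (515,62)
step 7: (7775, 936)  from 3·(2384,287) + (623,75)
fundamental: x₁=7775, y₁=936  (since 60450625 − 69·876096 = 1)
(x_2, y_2) = (7775·7775 + 69·936·936, 7775·936 + 936·7775) = (120901249, 14554800)
(x_3, y_3) = (7775·120901249 + 69·936·14554800, 7775·14554800 + 936·120901249) = (1880014414175, 226327139064)

7775 936
120901249 14554800
1880014414175 226327139064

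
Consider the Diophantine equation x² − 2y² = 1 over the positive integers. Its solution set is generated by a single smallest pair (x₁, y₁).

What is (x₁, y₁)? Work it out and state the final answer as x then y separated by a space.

3 2

[1; 2] for √2; ℓ=1 ⇒ convergent index 1
step 0: (1, 1)  from 1·(1,0) + (0,1)
step 1: (3, 2)  from 2·(1,1) + (1,0)
fundamental: x₁=3, y₁=2  (since 9 − 2·4 = 1)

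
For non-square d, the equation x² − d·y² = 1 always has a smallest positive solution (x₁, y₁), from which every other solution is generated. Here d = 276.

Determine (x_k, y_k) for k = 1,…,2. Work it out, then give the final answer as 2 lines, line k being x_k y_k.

7775 468
120901249 7277400

√276 → a₀=16, period (1,1,1,1,2,2,2,1,1,1,1,32); ℓ=12 even so k=11
k=0  a_k=16  p_k/q_k = 16/1
k=1  a_k=1  p_k/q_k = 17/1
k=2  a_k=1  p_k/q_k = 33/2
k=3  a_k=1  p_k/q_k = 50/3
k=4  a_k=1  p_k/q_k = 83/5
…
k=6  a_k=2  p_k/q_k = 515/31
k=7  a_k=2  p_k/q_k = 1246/75
k=8  a_k=1  p_k/q_k = 1761/106
k=9  a_k=1  p_k/q_k = 3007/181
k=10  a_k=1  p_k/q_k = 4768/287
k=11  a_k=1  p_k/q_k = 7775/468
(x₁, y₁) = (7775, 468);  7775² − 276·468² = 1 ✓
(7775+468√276)^2 = 120901249 + 7277400√276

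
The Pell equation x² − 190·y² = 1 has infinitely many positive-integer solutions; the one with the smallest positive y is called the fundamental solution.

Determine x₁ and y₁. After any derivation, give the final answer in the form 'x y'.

52021 3774

[13; 1,3,1,1,1,…,3,1,26] for √190; ℓ=14 ⇒ convergent index 13
step 0: (13, 1)  from 13·(1,0) + (0,1)
…
step 11: (11234, 815)  from 1·(7085,514) + (4149,301)
step 12: (40787, 2959)  from 3·(11234,815) + (7085,514)
step 13: (52021, 3774)  from 1·(40787,2959) + (11234,815)
→ (52021, 3774).  Check: 52021²=2706184441, 190·3774²=2706184440, difference 1.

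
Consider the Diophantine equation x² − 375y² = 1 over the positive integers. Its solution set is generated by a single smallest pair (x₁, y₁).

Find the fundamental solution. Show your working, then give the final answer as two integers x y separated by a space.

√375 → a₀=19, period (2,1,2,1,5,1,2,1,2,38); ℓ=10 even so k=9
k=0  a_k=19  p_k/q_k = 19/1
k=1  a_k=2  p_k/q_k = 39/2
k=2  a_k=1  p_k/q_k = 58/3
k=3  a_k=2  p_k/q_k = 155/8
k=4  a_k=1  p_k/q_k = 213/11
k=5  a_k=5  p_k/q_k = 1220/63
k=6  a_k=1  p_k/q_k = 1433/74
…
k=8  a_k=1  p_k/q_k = 5519/285
k=9  a_k=2  p_k/q_k = 15124/781
(x₁, y₁) = (15124, 781);  15124² − 375·781² = 1 ✓

15124 781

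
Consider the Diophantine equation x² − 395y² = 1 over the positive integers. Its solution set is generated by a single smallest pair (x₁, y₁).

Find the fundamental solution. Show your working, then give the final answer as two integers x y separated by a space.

√395 → a₀=19, period (1,6,1,38); ℓ=4 even so k=3
step 0: (19, 1)  from 19·(1,0) + (0,1)
step 1: (20, 1)  from 1·(19,1) + (1,0)
step 2: (139, 7)  from 6·(20,1) + (19,1)
step 3: (159, 8)  from 1·(139,7) + (20,1)
(x₁, y₁) = (159, 8);  159² − 395·8² = 1 ✓

159 8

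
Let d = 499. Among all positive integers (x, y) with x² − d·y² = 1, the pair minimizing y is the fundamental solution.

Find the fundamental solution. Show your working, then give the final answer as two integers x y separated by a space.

4490 201

√499 = [22; 2,1,21,1,2,44, …], period ℓ=6 (even) → k=5
i=0: a=22 ⇒ p=22, q=1
…
i=2: a=1 ⇒ p=67, q=3
…
i=4: a=1 ⇒ p=1519, q=68
i=5: a=2 ⇒ p=4490, q=201
(x₁, y₁) = (4490, 201);  4490² − 499·201² = 1 ✓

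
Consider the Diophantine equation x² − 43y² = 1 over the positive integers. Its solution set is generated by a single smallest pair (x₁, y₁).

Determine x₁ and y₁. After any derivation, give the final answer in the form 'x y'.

3482 531

[6; 1,1,3,1,5,1,3,1,1,12] for √43; ℓ=10 ⇒ convergent index 9
k=0  a_k=6  p_k/q_k = 6/1
…
k=2  a_k=1  p_k/q_k = 13/2
k=3  a_k=3  p_k/q_k = 46/7
k=4  a_k=1  p_k/q_k = 59/9
…
k=7  a_k=3  p_k/q_k = 1541/235
k=8  a_k=1  p_k/q_k = 1941/296
k=9  a_k=1  p_k/q_k = 3482/531
(x₁, y₁) = (3482, 531);  3482² − 43·531² = 1 ✓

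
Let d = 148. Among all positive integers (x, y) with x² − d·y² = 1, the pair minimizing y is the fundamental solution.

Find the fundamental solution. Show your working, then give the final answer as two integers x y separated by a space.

73 6

√148 → a₀=12, period (6,24); ℓ=2 even so k=1
a_0=12:  p_0=12·1+0=12,  q_0=12·0+1=1
a_1=6:  p_1=6·12+1=73,  q_1=6·1+0=6
→ (73, 6).  Check: 73²=5329, 148·6²=5328, difference 1.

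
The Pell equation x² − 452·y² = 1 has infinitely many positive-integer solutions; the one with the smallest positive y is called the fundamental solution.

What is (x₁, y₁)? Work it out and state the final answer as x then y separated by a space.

√452 = [21; 3,1,5,3,10,3,5,1,3,42, …], period ℓ=10 (even) → k=9
step 0: (21, 1)  from 21·(1,0) + (0,1)
step 1: (64, 3)  from 3·(21,1) + (1,0)
…
step 6: (49579, 2332)  from 3·(16009,753) + (1552,73)
step 7: (263904, 12413)  from 5·(49579,2332) + (16009,753)
step 8: (313483, 14745)  from 1·(263904,12413) + (49579,2332)
step 9: (1204353, 56648)  from 3·(313483,14745) + (263904,12413)
(x₁, y₁) = (1204353, 56648);  1204353² − 452·56648² = 1 ✓

1204353 56648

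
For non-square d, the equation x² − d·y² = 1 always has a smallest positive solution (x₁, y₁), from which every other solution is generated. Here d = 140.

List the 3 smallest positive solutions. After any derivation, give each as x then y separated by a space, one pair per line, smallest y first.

71 6
10081 852
1431431 120978

√140 = [11; 1,4,1,22, …], period ℓ=4 (even) → k=3
k=0  a_k=11  p_k/q_k = 11/1
k=1  a_k=1  p_k/q_k = 12/1
k=2  a_k=4  p_k/q_k = 59/5
k=3  a_k=1  p_k/q_k = 71/6
fundamental: x₁=71, y₁=6  (since 5041 − 140·36 = 1)
(71+6√140)^2 = 10081 + 852√140
(71+6√140)^3 = 1431431 + 120978√140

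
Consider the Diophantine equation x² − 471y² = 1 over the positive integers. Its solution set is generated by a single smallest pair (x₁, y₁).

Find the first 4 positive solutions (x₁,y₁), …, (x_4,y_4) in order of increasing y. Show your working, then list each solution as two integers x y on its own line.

7838695 361188
122890278606049 5662485139320
1926598824915678693415 88772987898323613612
30204041151744689101078780801 1391728752747293974319493360

d=471: √d = [21; 1,2,2,1,3,…,2,1,42] (ℓ=14, even), read p_13/q_13
a_0=21:  p_0=21·1+0=21,  q_0=21·0+1=1
…
a_2=2:  p_2=2·22+21=65,  q_2=2·1+1=3
a_3=2:  p_3=2·65+22=152,  q_3=2·3+1=7
a_4=1:  p_4=1·152+65=217,  q_4=1·7+3=10
a_5=3:  p_5=3·217+152=803,  q_5=3·10+7=37
…
a_9=3:  p_9=3·198665+48809=644804,  q_9=3·9154+2249=29711
a_10=1:  p_10=1·644804+198665=843469,  q_10=1·29711+9154=38865
a_11=2:  p_11=2·843469+644804=2331742,  q_11=2·38865+29711=107441
a_12=2:  p_12=2·2331742+843469=5506953,  q_12=2·107441+38865=253747
a_13=1:  p_13=1·5506953+2331742=7838695,  q_13=1·253747+107441=361188
fundamental: x₁=7838695, y₁=361188  (since 61445139303025 − 471·130456771344 = 1)
k=2:  x_2 = 7838695·7838695+471·361188·361188 = 122890278606049,  y_2 = 7838695·361188+361188·7838695 = 5662485139320
k=3:  x_3 = 7838695·122890278606049+471·361188·5662485139320 = 1926598824915678693415,  y_3 = 7838695·5662485139320+361188·122890278606049 = 88772987898323613612
k=4:  x_4 = 7838695·1926598824915678693415+471·361188·88772987898323613612 = 30204041151744689101078780801,  y_4 = 7838695·88772987898323613612+361188·1926598824915678693415 = 1391728752747293974319493360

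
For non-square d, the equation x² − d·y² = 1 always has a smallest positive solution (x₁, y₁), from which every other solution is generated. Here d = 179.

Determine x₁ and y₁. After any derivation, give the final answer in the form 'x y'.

[13; 2,1,1,1,3,…,1,2,26] for √179; ℓ=14 ⇒ convergent index 13
step 0: (13, 1)  from 13·(1,0) + (0,1)
…
step 2: (40, 3)  from 1·(27,2) + (13,1)
step 3: (67, 5)  from 1·(40,3) + (27,2)
…
step 5: (388, 29)  from 3·(107,8) + (67,5)
step 6: (2047, 153)  from 5·(388,29) + (107,8)
step 7: (26999, 2018)  from 13·(2047,153) + (388,29)
step 8: (137042, 10243)  from 5·(26999,2018) + (2047,153)
step 9: (438125, 32747)  from 3·(137042,10243) + (26999,2018)
step 10: (575167, 42990)  from 1·(438125,32747) + (137042,10243)
step 11: (1013292, 75737)  from 1·(575167,42990) + (438125,32747)
step 12: (1588459, 118727)  from 1·(1013292,75737) + (575167,42990)
step 13: (4190210, 313191)  from 2·(1588459,118727) + (1013292,75737)
fundamental: x₁=4190210, y₁=313191  (since 17557859844100 − 179·98088602481 = 1)

4190210 313191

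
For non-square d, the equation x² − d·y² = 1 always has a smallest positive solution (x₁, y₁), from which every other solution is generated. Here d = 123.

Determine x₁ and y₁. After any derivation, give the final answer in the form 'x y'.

122 11

[11; 11,22] for √123; ℓ=2 ⇒ convergent index 1
k=0  a_k=11  p_k/q_k = 11/1
k=1  a_k=11  p_k/q_k = 122/11
(x₁, y₁) = (122, 11);  122² − 123·11² = 1 ✓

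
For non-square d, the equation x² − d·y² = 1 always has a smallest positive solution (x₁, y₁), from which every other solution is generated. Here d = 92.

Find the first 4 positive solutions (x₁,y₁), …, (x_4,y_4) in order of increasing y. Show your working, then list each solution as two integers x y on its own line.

√92 → a₀=9, period (1,1,2,4,2,1,1,18); ℓ=8 even so k=7
a_0=9:  p_0=9·1+0=9,  q_0=9·0+1=1
a_1=1:  p_1=1·9+1=10,  q_1=1·1+0=1
a_2=1:  p_2=1·10+9=19,  q_2=1·1+1=2
a_3=2:  p_3=2·19+10=48,  q_3=2·2+1=5
a_4=4:  p_4=4·48+19=211,  q_4=4·5+2=22
a_5=2:  p_5=2·211+48=470,  q_5=2·22+5=49
a_6=1:  p_6=1·470+211=681,  q_6=1·49+22=71
a_7=1:  p_7=1·681+470=1151,  q_7=1·71+49=120
(x₁, y₁) = (1151, 120);  1151² − 92·120² = 1 ✓
k=2:  x_2 = 1151·1151+92·120·120 = 2649601,  y_2 = 1151·120+120·1151 = 276240
k=3:  x_3 = 1151·2649601+92·120·276240 = 6099380351,  y_3 = 1151·276240+120·2649601 = 635904360
k=4:  x_4 = 1151·6099380351+92·120·635904360 = 14040770918401,  y_4 = 1151·635904360+120·6099380351 = 1463851560480

1151 120
2649601 276240
6099380351 635904360
14040770918401 1463851560480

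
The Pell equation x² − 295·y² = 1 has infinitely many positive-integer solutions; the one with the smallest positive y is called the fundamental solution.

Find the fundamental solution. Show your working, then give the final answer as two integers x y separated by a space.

√295 → a₀=17, period (5,1,2,3,2,6,2,3,2,1,5,34); ℓ=12 even so k=11
a_0=17:  p_0=17·1+0=17,  q_0=17·0+1=1
a_1=5:  p_1=5·17+1=86,  q_1=5·1+0=5
a_2=1:  p_2=1·86+17=103,  q_2=1·5+1=6
a_3=2:  p_3=2·103+86=292,  q_3=2·6+5=17
…
a_5=2:  p_5=2·979+292=2250,  q_5=2·57+17=131
a_6=6:  p_6=6·2250+979=14479,  q_6=6·131+57=843
a_7=2:  p_7=2·14479+2250=31208,  q_7=2·843+131=1817
a_8=3:  p_8=3·31208+14479=108103,  q_8=3·1817+843=6294
a_9=2:  p_9=2·108103+31208=247414,  q_9=2·6294+1817=14405
a_10=1:  p_10=1·247414+108103=355517,  q_10=1·14405+6294=20699
a_11=5:  p_11=5·355517+247414=2024999,  q_11=5·20699+14405=117900
(x₁, y₁) = (2024999, 117900);  2024999² − 295·117900² = 1 ✓

2024999 117900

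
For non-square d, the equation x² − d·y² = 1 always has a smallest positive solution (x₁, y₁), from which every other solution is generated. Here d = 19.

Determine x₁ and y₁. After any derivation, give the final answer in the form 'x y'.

√19 → a₀=4, period (2,1,3,1,2,8); ℓ=6 even so k=5
a_0=4:  p_0=4·1+0=4,  q_0=4·0+1=1
a_1=2:  p_1=2·4+1=9,  q_1=2·1+0=2
a_2=1:  p_2=1·9+4=13,  q_2=1·2+1=3
…
a_4=1:  p_4=1·48+13=61,  q_4=1·11+3=14
a_5=2:  p_5=2·61+48=170,  q_5=2·14+11=39
→ (170, 39).  Check: 170²=28900, 19·39²=28899, difference 1.

170 39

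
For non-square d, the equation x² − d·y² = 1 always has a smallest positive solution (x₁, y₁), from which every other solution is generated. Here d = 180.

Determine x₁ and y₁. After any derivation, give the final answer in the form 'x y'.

161 12

√180 → a₀=13, period (2,2,2,26); ℓ=4 even so k=3
step 0: (13, 1)  from 13·(1,0) + (0,1)
step 1: (27, 2)  from 2·(13,1) + (1,0)
step 2: (67, 5)  from 2·(27,2) + (13,1)
step 3: (161, 12)  from 2·(67,5) + (27,2)
(x₁, y₁) = (161, 12);  161² − 180·12² = 1 ✓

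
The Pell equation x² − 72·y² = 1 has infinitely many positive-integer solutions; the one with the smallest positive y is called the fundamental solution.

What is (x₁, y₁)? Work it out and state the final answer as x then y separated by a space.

[8; 2,16] for √72; ℓ=2 ⇒ convergent index 1
i=0: a=8 ⇒ p=8, q=1
i=1: a=2 ⇒ p=17, q=2
fundamental: x₁=17, y₁=2  (since 289 − 72·4 = 1)

17 2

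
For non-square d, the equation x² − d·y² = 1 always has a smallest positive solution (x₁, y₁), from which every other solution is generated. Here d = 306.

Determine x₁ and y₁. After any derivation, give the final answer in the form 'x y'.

d=306: √d = [17; 2,34] (ℓ=2, even), read p_1/q_1
a_0=17:  p_0=17·1+0=17,  q_0=17·0+1=1
a_1=2:  p_1=2·17+1=35,  q_1=2·1+0=2
→ (35, 2).  Check: 35²=1225, 306·2²=1224, difference 1.

35 2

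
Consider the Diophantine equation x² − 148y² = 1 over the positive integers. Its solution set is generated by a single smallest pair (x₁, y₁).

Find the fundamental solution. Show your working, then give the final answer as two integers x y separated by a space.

√148 = [12; 6,24, …], period ℓ=2 (even) → k=1
k=0  a_k=12  p_k/q_k = 12/1
k=1  a_k=6  p_k/q_k = 73/6
fundamental: x₁=73, y₁=6  (since 5329 − 148·36 = 1)

73 6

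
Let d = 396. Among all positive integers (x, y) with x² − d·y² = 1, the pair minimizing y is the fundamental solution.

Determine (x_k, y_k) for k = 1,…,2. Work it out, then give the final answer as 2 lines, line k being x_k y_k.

√396 = [19; 1,8,1,38, …], period ℓ=4 (even) → k=3
step 0: (19, 1)  from 19·(1,0) + (0,1)
step 1: (20, 1)  from 1·(19,1) + (1,0)
step 2: (179, 9)  from 8·(20,1) + (19,1)
step 3: (199, 10)  from 1·(179,9) + (20,1)
(x₁, y₁) = (199, 10);  199² − 396·10² = 1 ✓
(x_2, y_2) = (199·199 + 396·10·10, 199·10 + 10·199) = (79201, 3980)

199 10
79201 3980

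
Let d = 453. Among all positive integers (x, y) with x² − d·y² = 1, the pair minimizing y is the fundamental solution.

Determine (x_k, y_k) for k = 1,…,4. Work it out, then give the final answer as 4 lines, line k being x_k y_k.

1653751 77700
5469784740001 256992905400
18091323967121133751 850004548596233100
59837090203895614338960001 2811391744490881177810800

[21; 3,1,1,10,14,10,1,1,3,42] for √453; ℓ=10 ⇒ convergent index 9
k=0  a_k=21  p_k/q_k = 21/1
k=1  a_k=3  p_k/q_k = 64/3
…
k=3  a_k=1  p_k/q_k = 149/7
k=4  a_k=10  p_k/q_k = 1575/74
k=5  a_k=14  p_k/q_k = 22199/1043
k=6  a_k=10  p_k/q_k = 223565/10504
…
k=8  a_k=1  p_k/q_k = 469329/22051
k=9  a_k=3  p_k/q_k = 1653751/77700
fundamental: x₁=1653751, y₁=77700  (since 2734892370001 − 453·6037290000 = 1)
(x_2, y_2) = (1653751·1653751 + 453·77700·77700, 1653751·77700 + 77700·1653751) = (5469784740001, 256992905400)
(x_3, y_3) = (1653751·5469784740001 + 453·77700·256992905400, 1653751·256992905400 + 77700·5469784740001) = (18091323967121133751, 850004548596233100)
(x_4, y_4) = (1653751·18091323967121133751 + 453·77700·850004548596233100, 1653751·850004548596233100 + 77700·18091323967121133751) = (59837090203895614338960001, 2811391744490881177810800)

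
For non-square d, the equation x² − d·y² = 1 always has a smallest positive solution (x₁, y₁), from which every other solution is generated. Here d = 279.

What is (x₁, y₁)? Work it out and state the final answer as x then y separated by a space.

1520 91

√279 = [16; 1,2,2,1,2,2,1,32, …], period ℓ=8 (even) → k=7
i=0: a=16 ⇒ p=16, q=1
…
i=3: a=2 ⇒ p=117, q=7
…
i=5: a=2 ⇒ p=451, q=27
i=6: a=2 ⇒ p=1069, q=64
i=7: a=1 ⇒ p=1520, q=91
→ (1520, 91).  Check: 1520²=2310400, 279·91²=2310399, difference 1.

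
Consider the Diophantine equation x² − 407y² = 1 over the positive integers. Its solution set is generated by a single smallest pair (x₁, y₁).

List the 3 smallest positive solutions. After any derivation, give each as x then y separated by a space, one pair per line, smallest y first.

2663 132
14183137 703032
75539384999 3744348300

d=407: √d = [20; 5,1,2,1,5,40] (ℓ=6, even), read p_5/q_5
step 0: (20, 1)  from 20·(1,0) + (0,1)
…
step 4: (464, 23)  from 1·(343,17) + (121,6)
step 5: (2663, 132)  from 5·(464,23) + (343,17)
(x₁, y₁) = (2663, 132);  2663² − 407·132² = 1 ✓
k=2:  x_2 = 2663·2663+407·132·132 = 14183137,  y_2 = 2663·132+132·2663 = 703032
k=3:  x_3 = 2663·14183137+407·132·703032 = 75539384999,  y_3 = 2663·703032+132·14183137 = 3744348300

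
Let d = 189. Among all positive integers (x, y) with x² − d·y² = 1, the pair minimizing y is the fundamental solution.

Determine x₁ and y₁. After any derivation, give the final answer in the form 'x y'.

[13; 1,2,1,26] for √189; ℓ=4 ⇒ convergent index 3
i=0: a=13 ⇒ p=13, q=1
i=1: a=1 ⇒ p=14, q=1
i=2: a=2 ⇒ p=41, q=3
i=3: a=1 ⇒ p=55, q=4
→ (55, 4).  Check: 55²=3025, 189·4²=3024, difference 1.

55 4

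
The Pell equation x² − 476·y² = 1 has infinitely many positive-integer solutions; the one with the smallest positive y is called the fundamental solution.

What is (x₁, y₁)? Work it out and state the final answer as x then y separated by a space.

[21; 1,4,2,10,2,4,1,42] for √476; ℓ=8 ⇒ convergent index 7
a_0=21:  p_0=21·1+0=21,  q_0=21·0+1=1
…
a_3=2:  p_3=2·109+22=240,  q_3=2·5+1=11
a_4=10:  p_4=10·240+109=2509,  q_4=10·11+5=115
…
a_6=4:  p_6=4·5258+2509=23541,  q_6=4·241+115=1079
a_7=1:  p_7=1·23541+5258=28799,  q_7=1·1079+241=1320
→ (28799, 1320).  Check: 28799²=829382401, 476·1320²=829382400, difference 1.

28799 1320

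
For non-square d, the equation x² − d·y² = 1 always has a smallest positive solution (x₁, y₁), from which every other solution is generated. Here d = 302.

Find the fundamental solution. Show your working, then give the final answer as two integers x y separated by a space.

4276623 246092

d=302: √d = [17; 2,1,1,1,4,…,1,2,34] (ℓ=16, even), read p_15/q_15
k=0  a_k=17  p_k/q_k = 17/1
k=1  a_k=2  p_k/q_k = 35/2
…
k=3  a_k=1  p_k/q_k = 87/5
…
k=5  a_k=4  p_k/q_k = 643/37
k=6  a_k=2  p_k/q_k = 1425/82
k=7  a_k=1  p_k/q_k = 2068/119
…
k=12  a_k=1  p_k/q_k = 574956/33085
k=13  a_k=1  p_k/q_k = 1042237/59974
k=14  a_k=1  p_k/q_k = 1617193/93059
k=15  a_k=2  p_k/q_k = 4276623/246092
→ (4276623, 246092).  Check: 4276623²=18289504284129, 302·246092²=18289504284128, difference 1.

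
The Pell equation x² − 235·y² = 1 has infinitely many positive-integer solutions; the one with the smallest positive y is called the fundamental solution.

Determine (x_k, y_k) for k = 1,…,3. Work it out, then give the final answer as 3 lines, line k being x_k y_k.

√235 = [15; 3,30, …], period ℓ=2 (even) → k=1
i=0: a=15 ⇒ p=15, q=1
i=1: a=3 ⇒ p=46, q=3
fundamental: x₁=46, y₁=3  (since 2116 − 235·9 = 1)
(46+3√235)^2 = 4231 + 276√235
(46+3√235)^3 = 389206 + 25389√235

46 3
4231 276
389206 25389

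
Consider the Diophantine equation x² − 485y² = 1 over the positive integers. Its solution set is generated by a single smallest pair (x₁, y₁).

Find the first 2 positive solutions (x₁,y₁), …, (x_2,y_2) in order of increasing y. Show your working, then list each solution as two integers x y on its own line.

969 44
1877921 85272

[22; 44] for √485; ℓ=1 ⇒ convergent index 1
k=0  a_k=22  p_k/q_k = 22/1
k=1  a_k=44  p_k/q_k = 969/44
→ (969, 44).  Check: 969²=938961, 485·44²=938960, difference 1.
k=2:  x_2 = 969·969+485·44·44 = 1877921,  y_2 = 969·44+44·969 = 85272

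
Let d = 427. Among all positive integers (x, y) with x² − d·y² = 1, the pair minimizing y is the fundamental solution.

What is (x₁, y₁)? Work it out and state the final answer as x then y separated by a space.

[20; 1,1,1,40] for √427; ℓ=4 ⇒ convergent index 3
a_0=20:  p_0=20·1+0=20,  q_0=20·0+1=1
…
a_2=1:  p_2=1·21+20=41,  q_2=1·1+1=2
a_3=1:  p_3=1·41+21=62,  q_3=1·2+1=3
→ (62, 3).  Check: 62²=3844, 427·3²=3843, difference 1.

62 3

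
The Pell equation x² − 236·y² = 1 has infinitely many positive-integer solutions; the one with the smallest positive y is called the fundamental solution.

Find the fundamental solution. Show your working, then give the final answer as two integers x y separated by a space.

√236 = [15; 2,1,3,5,1,6,1,5,3,1,2,30, …], period ℓ=12 (even) → k=11
i=0: a=15 ⇒ p=15, q=1
i=1: a=2 ⇒ p=31, q=2
i=2: a=1 ⇒ p=46, q=3
i=3: a=3 ⇒ p=169, q=11
i=4: a=5 ⇒ p=891, q=58
i=5: a=1 ⇒ p=1060, q=69
…
i=7: a=1 ⇒ p=8311, q=541
i=8: a=5 ⇒ p=48806, q=3177
i=9: a=3 ⇒ p=154729, q=10072
i=10: a=1 ⇒ p=203535, q=13249
i=11: a=2 ⇒ p=561799, q=36570
(x₁, y₁) = (561799, 36570);  561799² − 236·36570² = 1 ✓

561799 36570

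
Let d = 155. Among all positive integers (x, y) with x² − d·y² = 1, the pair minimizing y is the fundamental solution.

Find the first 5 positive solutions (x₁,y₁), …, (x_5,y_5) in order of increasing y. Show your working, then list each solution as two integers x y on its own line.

√155 = [12; 2,4,2,24, …], period ℓ=4 (even) → k=3
i=0: a=12 ⇒ p=12, q=1
…
i=2: a=4 ⇒ p=112, q=9
i=3: a=2 ⇒ p=249, q=20
fundamental: x₁=249, y₁=20  (since 62001 − 155·400 = 1)
(249+20√155)^2 = 124001 + 9960√155
(249+20√155)^3 = 61752249 + 4960060√155
(249+20√155)^4 = 30752496001 + 2470099920√155
(249+20√155)^5 = 15314681256249 + 1230104800100√155

249 20
124001 9960
61752249 4960060
30752496001 2470099920
15314681256249 1230104800100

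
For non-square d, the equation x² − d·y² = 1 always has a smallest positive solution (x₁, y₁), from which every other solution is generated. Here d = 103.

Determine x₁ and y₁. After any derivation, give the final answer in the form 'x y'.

[10; 6,1,2,1,1,9,1,1,2,1,6,20] for √103; ℓ=12 ⇒ convergent index 11
step 0: (10, 1)  from 10·(1,0) + (0,1)
…
step 2: (71, 7)  from 1·(61,6) + (10,1)
…
step 4: (274, 27)  from 1·(203,20) + (71,7)
…
step 8: (9611, 947)  from 1·(5044,497) + (4567,450)
…
step 10: (33877, 3338)  from 1·(24266,2391) + (9611,947)
step 11: (227528, 22419)  from 6·(33877,3338) + (24266,2391)
(x₁, y₁) = (227528, 22419);  227528² − 103·22419² = 1 ✓

227528 22419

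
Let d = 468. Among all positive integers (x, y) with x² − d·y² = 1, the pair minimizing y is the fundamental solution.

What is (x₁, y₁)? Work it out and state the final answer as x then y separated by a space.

649 30

√468 → a₀=21, period (1,1,1,2,1,1,1,42); ℓ=8 even so k=7
k=0  a_k=21  p_k/q_k = 21/1
…
k=4  a_k=2  p_k/q_k = 173/8
k=5  a_k=1  p_k/q_k = 238/11
k=6  a_k=1  p_k/q_k = 411/19
k=7  a_k=1  p_k/q_k = 649/30
→ (649, 30).  Check: 649²=421201, 468·30²=421200, difference 1.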